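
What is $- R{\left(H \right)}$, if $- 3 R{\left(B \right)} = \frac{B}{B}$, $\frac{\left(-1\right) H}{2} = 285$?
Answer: $\frac{1}{3} \approx 0.33333$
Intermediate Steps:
$H = -570$ ($H = \left(-2\right) 285 = -570$)
$R{\left(B \right)} = - \frac{1}{3}$ ($R{\left(B \right)} = - \frac{B \frac{1}{B}}{3} = \left(- \frac{1}{3}\right) 1 = - \frac{1}{3}$)
$- R{\left(H \right)} = \left(-1\right) \left(- \frac{1}{3}\right) = \frac{1}{3}$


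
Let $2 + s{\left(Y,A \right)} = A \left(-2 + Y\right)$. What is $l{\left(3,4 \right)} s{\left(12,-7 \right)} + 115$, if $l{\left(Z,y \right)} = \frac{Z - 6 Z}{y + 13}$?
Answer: $\frac{3035}{17} \approx 178.53$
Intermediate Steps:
$l{\left(Z,y \right)} = - \frac{5 Z}{13 + y}$ ($l{\left(Z,y \right)} = \frac{\left(-5\right) Z}{13 + y} = - \frac{5 Z}{13 + y}$)
$s{\left(Y,A \right)} = -2 + A \left(-2 + Y\right)$
$l{\left(3,4 \right)} s{\left(12,-7 \right)} + 115 = \left(-5\right) 3 \frac{1}{13 + 4} \left(-2 - -14 - 84\right) + 115 = \left(-5\right) 3 \cdot \frac{1}{17} \left(-2 + 14 - 84\right) + 115 = \left(-5\right) 3 \cdot \frac{1}{17} \left(-72\right) + 115 = \left(- \frac{15}{17}\right) \left(-72\right) + 115 = \frac{1080}{17} + 115 = \frac{3035}{17}$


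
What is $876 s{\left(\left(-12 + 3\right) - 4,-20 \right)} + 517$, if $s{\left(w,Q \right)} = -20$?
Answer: $-17003$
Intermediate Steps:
$876 s{\left(\left(-12 + 3\right) - 4,-20 \right)} + 517 = 876 \left(-20\right) + 517 = -17520 + 517 = -17003$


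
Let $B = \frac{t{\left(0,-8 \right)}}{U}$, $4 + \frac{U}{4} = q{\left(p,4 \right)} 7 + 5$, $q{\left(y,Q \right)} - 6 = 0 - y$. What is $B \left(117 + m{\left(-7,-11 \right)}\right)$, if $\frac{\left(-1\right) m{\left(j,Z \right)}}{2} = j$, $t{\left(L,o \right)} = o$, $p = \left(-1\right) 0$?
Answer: $- \frac{262}{43} \approx -6.093$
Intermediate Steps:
$p = 0$
$m{\left(j,Z \right)} = - 2 j$
$q{\left(y,Q \right)} = 6 - y$ ($q{\left(y,Q \right)} = 6 + \left(0 - y\right) = 6 - y$)
$U = 172$ ($U = -16 + 4 \left(\left(6 - 0\right) 7 + 5\right) = -16 + 4 \left(\left(6 + 0\right) 7 + 5\right) = -16 + 4 \left(6 \cdot 7 + 5\right) = -16 + 4 \left(42 + 5\right) = -16 + 4 \cdot 47 = -16 + 188 = 172$)
$B = - \frac{2}{43}$ ($B = - \frac{8}{172} = \left(-8\right) \frac{1}{172} = - \frac{2}{43} \approx -0.046512$)
$B \left(117 + m{\left(-7,-11 \right)}\right) = - \frac{2 \left(117 - -14\right)}{43} = - \frac{2 \left(117 + 14\right)}{43} = \left(- \frac{2}{43}\right) 131 = - \frac{262}{43}$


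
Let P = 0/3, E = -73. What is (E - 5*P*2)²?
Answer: 5329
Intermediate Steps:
P = 0 (P = 0*(⅓) = 0)
(E - 5*P*2)² = (-73 - 5*0*2)² = (-73 + 0*2)² = (-73 + 0)² = (-73)² = 5329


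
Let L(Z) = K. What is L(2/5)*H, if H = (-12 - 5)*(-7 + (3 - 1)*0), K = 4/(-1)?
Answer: -476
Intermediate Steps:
K = -4 (K = 4*(-1) = -4)
L(Z) = -4
H = 119 (H = -17*(-7 + 2*0) = -17*(-7 + 0) = -17*(-7) = 119)
L(2/5)*H = -4*119 = -476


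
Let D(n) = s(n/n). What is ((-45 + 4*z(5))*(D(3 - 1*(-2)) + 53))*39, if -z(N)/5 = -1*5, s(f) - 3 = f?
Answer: 122265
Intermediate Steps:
s(f) = 3 + f
D(n) = 4 (D(n) = 3 + n/n = 3 + 1 = 4)
z(N) = 25 (z(N) = -(-5)*5 = -5*(-5) = 25)
((-45 + 4*z(5))*(D(3 - 1*(-2)) + 53))*39 = ((-45 + 4*25)*(4 + 53))*39 = ((-45 + 100)*57)*39 = (55*57)*39 = 3135*39 = 122265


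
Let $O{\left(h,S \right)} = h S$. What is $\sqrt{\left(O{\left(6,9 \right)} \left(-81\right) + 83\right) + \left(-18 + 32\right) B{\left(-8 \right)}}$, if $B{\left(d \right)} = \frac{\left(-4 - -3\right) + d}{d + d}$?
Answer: $\frac{i \sqrt{68530}}{4} \approx 65.446 i$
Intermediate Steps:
$O{\left(h,S \right)} = S h$
$B{\left(d \right)} = \frac{-1 + d}{2 d}$ ($B{\left(d \right)} = \frac{\left(-4 + 3\right) + d}{2 d} = \left(-1 + d\right) \frac{1}{2 d} = \frac{-1 + d}{2 d}$)
$\sqrt{\left(O{\left(6,9 \right)} \left(-81\right) + 83\right) + \left(-18 + 32\right) B{\left(-8 \right)}} = \sqrt{\left(9 \cdot 6 \left(-81\right) + 83\right) + \left(-18 + 32\right) \frac{-1 - 8}{2 \left(-8\right)}} = \sqrt{\left(54 \left(-81\right) + 83\right) + 14 \cdot \frac{1}{2} \left(- \frac{1}{8}\right) \left(-9\right)} = \sqrt{\left(-4374 + 83\right) + 14 \cdot \frac{9}{16}} = \sqrt{-4291 + \frac{63}{8}} = \sqrt{- \frac{34265}{8}} = \frac{i \sqrt{68530}}{4}$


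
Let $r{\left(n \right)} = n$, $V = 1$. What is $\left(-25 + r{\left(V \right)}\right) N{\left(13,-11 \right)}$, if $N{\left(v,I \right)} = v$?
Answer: $-312$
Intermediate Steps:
$\left(-25 + r{\left(V \right)}\right) N{\left(13,-11 \right)} = \left(-25 + 1\right) 13 = \left(-24\right) 13 = -312$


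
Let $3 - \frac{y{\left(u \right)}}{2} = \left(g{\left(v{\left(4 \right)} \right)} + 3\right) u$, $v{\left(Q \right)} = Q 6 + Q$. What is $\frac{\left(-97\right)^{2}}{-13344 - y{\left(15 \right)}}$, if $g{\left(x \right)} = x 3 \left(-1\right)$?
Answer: $- \frac{9409}{15780} \approx -0.59626$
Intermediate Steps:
$v{\left(Q \right)} = 7 Q$ ($v{\left(Q \right)} = 6 Q + Q = 7 Q$)
$g{\left(x \right)} = - 3 x$ ($g{\left(x \right)} = 3 x \left(-1\right) = - 3 x$)
$y{\left(u \right)} = 6 + 162 u$ ($y{\left(u \right)} = 6 - 2 \left(- 3 \cdot 7 \cdot 4 + 3\right) u = 6 - 2 \left(\left(-3\right) 28 + 3\right) u = 6 - 2 \left(-84 + 3\right) u = 6 - 2 \left(- 81 u\right) = 6 + 162 u$)
$\frac{\left(-97\right)^{2}}{-13344 - y{\left(15 \right)}} = \frac{\left(-97\right)^{2}}{-13344 - \left(6 + 162 \cdot 15\right)} = \frac{9409}{-13344 - \left(6 + 2430\right)} = \frac{9409}{-13344 - 2436} = \frac{9409}{-15780} = 9409 \left(- \frac{1}{15780}\right) = - \frac{9409}{15780}$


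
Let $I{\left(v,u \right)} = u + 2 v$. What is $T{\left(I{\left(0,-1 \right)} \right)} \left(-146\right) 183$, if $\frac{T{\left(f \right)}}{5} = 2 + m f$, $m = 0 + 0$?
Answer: $-267180$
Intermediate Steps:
$m = 0$
$T{\left(f \right)} = 10$ ($T{\left(f \right)} = 5 \left(2 + 0 f\right) = 5 \left(2 + 0\right) = 5 \cdot 2 = 10$)
$T{\left(I{\left(0,-1 \right)} \right)} \left(-146\right) 183 = 10 \left(-146\right) 183 = \left(-1460\right) 183 = -267180$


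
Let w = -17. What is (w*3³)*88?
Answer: -40392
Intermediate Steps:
(w*3³)*88 = -17*3³*88 = -17*27*88 = -459*88 = -40392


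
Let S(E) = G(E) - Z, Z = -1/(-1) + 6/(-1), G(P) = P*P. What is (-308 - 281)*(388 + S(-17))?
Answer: -401698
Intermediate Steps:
G(P) = P²
Z = -5 (Z = -1*(-1) + 6*(-1) = 1 - 6 = -5)
S(E) = 5 + E² (S(E) = E² - 1*(-5) = E² + 5 = 5 + E²)
(-308 - 281)*(388 + S(-17)) = (-308 - 281)*(388 + (5 + (-17)²)) = -589*(388 + (5 + 289)) = -589*(388 + 294) = -589*682 = -401698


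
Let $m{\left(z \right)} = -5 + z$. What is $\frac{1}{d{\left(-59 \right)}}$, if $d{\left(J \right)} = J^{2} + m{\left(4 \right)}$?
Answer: $\frac{1}{3480} \approx 0.00028736$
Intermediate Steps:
$d{\left(J \right)} = -1 + J^{2}$ ($d{\left(J \right)} = J^{2} + \left(-5 + 4\right) = J^{2} - 1 = -1 + J^{2}$)
$\frac{1}{d{\left(-59 \right)}} = \frac{1}{-1 + \left(-59\right)^{2}} = \frac{1}{-1 + 3481} = \frac{1}{3480}$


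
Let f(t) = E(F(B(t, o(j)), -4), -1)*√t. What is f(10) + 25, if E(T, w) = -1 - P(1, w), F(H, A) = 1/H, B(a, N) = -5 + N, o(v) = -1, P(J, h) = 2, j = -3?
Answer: 25 - 3*√10 ≈ 15.513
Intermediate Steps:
E(T, w) = -3 (E(T, w) = -1 - 1*2 = -1 - 2 = -3)
f(t) = -3*√t
f(10) + 25 = -3*√10 + 25 = 25 - 3*√10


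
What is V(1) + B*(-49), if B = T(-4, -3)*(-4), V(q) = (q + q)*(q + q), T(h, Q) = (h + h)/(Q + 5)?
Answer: -780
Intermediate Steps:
T(h, Q) = 2*h/(5 + Q) (T(h, Q) = (2*h)/(5 + Q) = 2*h/(5 + Q))
V(q) = 4*q**2 (V(q) = (2*q)*(2*q) = 4*q**2)
B = 16 (B = (2*(-4)/(5 - 3))*(-4) = (2*(-4)/2)*(-4) = (2*(-4)*(1/2))*(-4) = -4*(-4) = 16)
V(1) + B*(-49) = 4*1**2 + 16*(-49) = 4*1 - 784 = 4 - 784 = -780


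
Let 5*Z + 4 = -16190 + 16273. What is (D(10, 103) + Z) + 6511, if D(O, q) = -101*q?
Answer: -19381/5 ≈ -3876.2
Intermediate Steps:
Z = 79/5 (Z = -⅘ + (-16190 + 16273)/5 = -⅘ + (⅕)*83 = -⅘ + 83/5 = 79/5 ≈ 15.800)
(D(10, 103) + Z) + 6511 = (-101*103 + 79/5) + 6511 = (-10403 + 79/5) + 6511 = -51936/5 + 6511 = -19381/5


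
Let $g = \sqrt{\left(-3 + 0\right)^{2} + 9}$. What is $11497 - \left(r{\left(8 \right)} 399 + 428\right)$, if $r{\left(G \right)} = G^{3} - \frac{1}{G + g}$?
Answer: $- \frac{4442441}{23} - \frac{1197 \sqrt{2}}{46} \approx -1.9319 \cdot 10^{5}$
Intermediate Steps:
$g = 3 \sqrt{2}$ ($g = \sqrt{\left(-3\right)^{2} + 9} = \sqrt{9 + 9} = \sqrt{18} = 3 \sqrt{2} \approx 4.2426$)
$r{\left(G \right)} = G^{3} - \frac{1}{G + 3 \sqrt{2}}$
$11497 - \left(r{\left(8 \right)} 399 + 428\right) = 11497 - \left(\frac{-1 + 8^{4} + 3 \sqrt{2} \cdot 8^{3}}{8 + 3 \sqrt{2}} \cdot 399 + 428\right) = 11497 - \left(\frac{-1 + 4096 + 3 \sqrt{2} \cdot 512}{8 + 3 \sqrt{2}} \cdot 399 + 428\right) = 11497 - \left(\frac{-1 + 4096 + 1536 \sqrt{2}}{8 + 3 \sqrt{2}} \cdot 399 + 428\right) = 11497 - \left(\frac{4095 + 1536 \sqrt{2}}{8 + 3 \sqrt{2}} \cdot 399 + 428\right) = 11497 - \left(\frac{399 \left(4095 + 1536 \sqrt{2}\right)}{8 + 3 \sqrt{2}} + 428\right) = 11497 - \left(428 + \frac{399 \left(4095 + 1536 \sqrt{2}\right)}{8 + 3 \sqrt{2}}\right) = 11069 - \frac{399 \left(4095 + 1536 \sqrt{2}\right)}{8 + 3 \sqrt{2}}$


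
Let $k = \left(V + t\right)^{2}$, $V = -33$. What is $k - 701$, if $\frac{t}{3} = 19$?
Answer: $-125$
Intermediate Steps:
$t = 57$ ($t = 3 \cdot 19 = 57$)
$k = 576$ ($k = \left(-33 + 57\right)^{2} = 24^{2} = 576$)
$k - 701 = 576 - 701 = -125$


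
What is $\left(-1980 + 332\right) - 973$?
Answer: $-2621$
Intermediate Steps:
$\left(-1980 + 332\right) - 973 = -1648 - 973 = -2621$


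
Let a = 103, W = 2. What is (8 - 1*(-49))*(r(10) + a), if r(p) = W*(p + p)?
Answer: 8151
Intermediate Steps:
r(p) = 4*p (r(p) = 2*(p + p) = 2*(2*p) = 4*p)
(8 - 1*(-49))*(r(10) + a) = (8 - 1*(-49))*(4*10 + 103) = (8 + 49)*(40 + 103) = 57*143 = 8151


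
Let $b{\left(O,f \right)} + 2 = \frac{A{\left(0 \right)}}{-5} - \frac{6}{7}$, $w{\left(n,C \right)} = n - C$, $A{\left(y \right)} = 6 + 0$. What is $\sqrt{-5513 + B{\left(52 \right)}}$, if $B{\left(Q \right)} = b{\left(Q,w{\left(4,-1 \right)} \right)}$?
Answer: $\frac{i \sqrt{6758395}}{35} \approx 74.277 i$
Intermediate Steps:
$A{\left(y \right)} = 6$
$b{\left(O,f \right)} = - \frac{142}{35}$ ($b{\left(O,f \right)} = -2 + \left(\frac{6}{-5} - \frac{6}{7}\right) = -2 + \left(6 \left(- \frac{1}{5}\right) - \frac{6}{7}\right) = -2 - \frac{72}{35} = - \frac{142}{35}$)
$B{\left(Q \right)} = - \frac{142}{35}$
$\sqrt{-5513 + B{\left(52 \right)}} = \sqrt{-5513 - \frac{142}{35}} = \sqrt{- \frac{193097}{35}} = \frac{i \sqrt{6758395}}{35}$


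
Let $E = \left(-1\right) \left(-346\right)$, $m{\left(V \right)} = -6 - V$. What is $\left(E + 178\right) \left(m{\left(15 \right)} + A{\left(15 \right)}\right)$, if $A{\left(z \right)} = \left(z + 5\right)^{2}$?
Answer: $198596$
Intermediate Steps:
$A{\left(z \right)} = \left(5 + z\right)^{2}$
$E = 346$
$\left(E + 178\right) \left(m{\left(15 \right)} + A{\left(15 \right)}\right) = \left(346 + 178\right) \left(\left(-6 - 15\right) + \left(5 + 15\right)^{2}\right) = 524 \left(\left(-6 - 15\right) + 20^{2}\right) = 524 \left(-21 + 400\right) = 524 \cdot 379 = 198596$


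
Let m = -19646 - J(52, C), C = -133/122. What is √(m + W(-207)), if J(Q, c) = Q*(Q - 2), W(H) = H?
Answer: I*√22453 ≈ 149.84*I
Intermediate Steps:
C = -133/122 (C = -133*1/122 = -133/122 ≈ -1.0902)
J(Q, c) = Q*(-2 + Q)
m = -22246 (m = -19646 - 52*(-2 + 52) = -19646 - 52*50 = -19646 - 1*2600 = -19646 - 2600 = -22246)
√(m + W(-207)) = √(-22246 - 207) = √(-22453) = I*√22453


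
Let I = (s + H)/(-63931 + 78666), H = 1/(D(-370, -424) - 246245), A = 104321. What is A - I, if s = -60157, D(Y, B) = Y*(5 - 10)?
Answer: 375691348334341/3601160325 ≈ 1.0433e+5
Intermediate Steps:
D(Y, B) = -5*Y (D(Y, B) = Y*(-5) = -5*Y)
H = -1/244395 (H = 1/(-5*(-370) - 246245) = 1/(1850 - 246245) = 1/(-244395) = -1/244395 ≈ -4.0917e-6)
I = -14702070016/3601160325 (I = (-60157 - 1/244395)/(-63931 + 78666) = -14702070016/244395/14735 = -14702070016/244395*1/14735 = -14702070016/3601160325 ≈ -4.0826)
A - I = 104321 - 1*(-14702070016/3601160325) = 104321 + 14702070016/3601160325 = 375691348334341/3601160325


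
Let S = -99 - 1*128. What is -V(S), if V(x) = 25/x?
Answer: 25/227 ≈ 0.11013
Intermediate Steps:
S = -227 (S = -99 - 128 = -227)
-V(S) = -25/(-227) = -25*(-1)/227 = -1*(-25/227) = 25/227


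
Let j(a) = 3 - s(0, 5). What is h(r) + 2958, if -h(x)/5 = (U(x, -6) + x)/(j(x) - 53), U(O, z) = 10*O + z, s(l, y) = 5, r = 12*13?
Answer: 34248/11 ≈ 3113.5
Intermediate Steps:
r = 156
j(a) = -2 (j(a) = 3 - 1*5 = 3 - 5 = -2)
U(O, z) = z + 10*O
h(x) = -6/11 + x (h(x) = -5*((-6 + 10*x) + x)/(-2 - 53) = -5*(-6 + 11*x)/(-55) = -5*(-6 + 11*x)*(-1)/55 = -5*(6/55 - x/5) = -6/11 + x)
h(r) + 2958 = (-6/11 + 156) + 2958 = 1710/11 + 2958 = 34248/11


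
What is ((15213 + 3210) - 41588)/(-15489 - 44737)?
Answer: 23165/60226 ≈ 0.38463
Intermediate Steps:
((15213 + 3210) - 41588)/(-15489 - 44737) = (18423 - 41588)/(-60226) = -23165*(-1/60226) = 23165/60226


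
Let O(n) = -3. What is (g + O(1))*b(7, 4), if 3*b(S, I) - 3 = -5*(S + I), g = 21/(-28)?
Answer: 65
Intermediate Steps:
g = -¾ (g = 21*(-1/28) = -¾ ≈ -0.75000)
b(S, I) = 1 - 5*I/3 - 5*S/3 (b(S, I) = 1 + (-5*(S + I))/3 = 1 + (-5*(I + S))/3 = 1 + (-5*I - 5*S)/3 = 1 + (-5*I/3 - 5*S/3) = 1 - 5*I/3 - 5*S/3)
(g + O(1))*b(7, 4) = (-¾ - 3)*(1 - 5/3*4 - 5/3*7) = -15*(1 - 20/3 - 35/3)/4 = -15/4*(-52/3) = 65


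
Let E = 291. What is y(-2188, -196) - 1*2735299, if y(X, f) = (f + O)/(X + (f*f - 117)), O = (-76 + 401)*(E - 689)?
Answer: -32924837245/12037 ≈ -2.7353e+6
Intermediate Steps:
O = -129350 (O = (-76 + 401)*(291 - 689) = 325*(-398) = -129350)
y(X, f) = (-129350 + f)/(-117 + X + f²) (y(X, f) = (f - 129350)/(X + (f*f - 117)) = (-129350 + f)/(X + (f² - 117)) = (-129350 + f)/(X + (-117 + f²)) = (-129350 + f)/(-117 + X + f²))
y(-2188, -196) - 1*2735299 = (-129350 - 196)/(-117 - 2188 + (-196)²) - 1*2735299 = -129546/(-117 - 2188 + 38416) - 2735299 = -129546/36111 - 2735299 = (1/36111)*(-129546) - 2735299 = -43182/12037 - 2735299 = -32924837245/12037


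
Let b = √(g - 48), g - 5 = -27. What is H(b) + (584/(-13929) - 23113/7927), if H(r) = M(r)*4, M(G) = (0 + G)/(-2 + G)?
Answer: (-653140690*I + 115090387*√70)/(110415183*(√70 + 2*I)) ≈ 0.82613 - 0.9045*I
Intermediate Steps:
g = -22 (g = 5 - 27 = -22)
M(G) = G/(-2 + G)
b = I*√70 (b = √(-22 - 48) = √(-70) = I*√70 ≈ 8.3666*I)
H(r) = 4*r/(-2 + r) (H(r) = (r/(-2 + r))*4 = 4*r/(-2 + r))
H(b) + (584/(-13929) - 23113/7927) = 4*(I*√70)/(-2 + I*√70) + (584/(-13929) - 23113/7927) = 4*I*√70/(-2 + I*√70) + (584*(-1/13929) - 23113*1/7927) = 4*I*√70/(-2 + I*√70) + (-584/13929 - 23113/7927) = 4*I*√70/(-2 + I*√70) - 326570345/110415183 = -326570345/110415183 + 4*I*√70/(-2 + I*√70)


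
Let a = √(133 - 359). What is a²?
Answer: -226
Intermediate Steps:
a = I*√226 (a = √(-226) = I*√226 ≈ 15.033*I)
a² = (I*√226)² = -226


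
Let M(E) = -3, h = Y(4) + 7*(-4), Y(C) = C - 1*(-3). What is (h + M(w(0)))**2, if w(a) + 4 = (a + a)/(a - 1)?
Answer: 576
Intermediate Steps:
Y(C) = 3 + C (Y(C) = C + 3 = 3 + C)
w(a) = -4 + 2*a/(-1 + a) (w(a) = -4 + (a + a)/(a - 1) = -4 + (2*a)/(-1 + a) = -4 + 2*a/(-1 + a))
h = -21 (h = (3 + 4) + 7*(-4) = 7 - 28 = -21)
(h + M(w(0)))**2 = (-21 - 3)**2 = (-24)**2 = 576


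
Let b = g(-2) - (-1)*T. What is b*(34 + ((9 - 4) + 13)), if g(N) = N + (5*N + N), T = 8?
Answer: -312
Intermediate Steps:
g(N) = 7*N (g(N) = N + 6*N = 7*N)
b = -6 (b = 7*(-2) - (-1)*8 = -14 - 1*(-8) = -14 + 8 = -6)
b*(34 + ((9 - 4) + 13)) = -6*(34 + ((9 - 4) + 13)) = -6*(34 + (5 + 13)) = -6*(34 + 18) = -6*52 = -312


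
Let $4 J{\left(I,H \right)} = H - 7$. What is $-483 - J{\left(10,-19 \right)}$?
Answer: $- \frac{953}{2} \approx -476.5$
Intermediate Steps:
$J{\left(I,H \right)} = - \frac{7}{4} + \frac{H}{4}$ ($J{\left(I,H \right)} = \frac{H - 7}{4} = \frac{-7 + H}{4} = - \frac{7}{4} + \frac{H}{4}$)
$-483 - J{\left(10,-19 \right)} = -483 - \left(- \frac{7}{4} + \frac{1}{4} \left(-19\right)\right) = -483 - \left(- \frac{7}{4} - \frac{19}{4}\right) = -483 - - \frac{13}{2} = -483 + \frac{13}{2} = - \frac{953}{2}$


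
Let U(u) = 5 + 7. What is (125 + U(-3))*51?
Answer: 6987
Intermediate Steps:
U(u) = 12
(125 + U(-3))*51 = (125 + 12)*51 = 137*51 = 6987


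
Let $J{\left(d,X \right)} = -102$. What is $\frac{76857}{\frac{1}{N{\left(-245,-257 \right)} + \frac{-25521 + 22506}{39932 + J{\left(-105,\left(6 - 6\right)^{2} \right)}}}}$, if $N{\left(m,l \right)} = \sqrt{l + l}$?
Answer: $- \frac{46344771}{7966} + 76857 i \sqrt{514} \approx -5817.8 + 1.7425 \cdot 10^{6} i$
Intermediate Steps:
$N{\left(m,l \right)} = \sqrt{2} \sqrt{l}$ ($N{\left(m,l \right)} = \sqrt{2 l} = \sqrt{2} \sqrt{l}$)
$\frac{76857}{\frac{1}{N{\left(-245,-257 \right)} + \frac{-25521 + 22506}{39932 + J{\left(-105,\left(6 - 6\right)^{2} \right)}}}} = \frac{76857}{\frac{1}{\sqrt{2} \sqrt{-257} + \frac{-25521 + 22506}{39932 - 102}}} = \frac{76857}{\frac{1}{\sqrt{2} i \sqrt{257} - \frac{3015}{39830}}} = \frac{76857}{\frac{1}{i \sqrt{514} - \frac{603}{7966}}} = \frac{76857}{\frac{1}{- \frac{603}{7966} + i \sqrt{514}}} = 76857 \left(- \frac{603}{7966} + i \sqrt{514}\right) = - \frac{46344771}{7966} + 76857 i \sqrt{514}$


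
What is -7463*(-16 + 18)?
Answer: -14926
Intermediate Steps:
-7463*(-16 + 18) = -7463*2 = -14926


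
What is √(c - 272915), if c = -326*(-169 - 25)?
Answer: 7*I*√4279 ≈ 457.9*I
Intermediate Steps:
c = 63244 (c = -326*(-194) = 63244)
√(c - 272915) = √(63244 - 272915) = √(-209671) = 7*I*√4279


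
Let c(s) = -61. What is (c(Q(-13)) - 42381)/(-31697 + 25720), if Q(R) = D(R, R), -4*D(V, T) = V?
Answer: 42442/5977 ≈ 7.1009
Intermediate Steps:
D(V, T) = -V/4
Q(R) = -R/4
(c(Q(-13)) - 42381)/(-31697 + 25720) = (-61 - 42381)/(-31697 + 25720) = -42442/(-5977) = -42442*(-1/5977) = 42442/5977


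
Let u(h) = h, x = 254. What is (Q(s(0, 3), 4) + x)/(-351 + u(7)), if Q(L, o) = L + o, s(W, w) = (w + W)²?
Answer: -267/344 ≈ -0.77616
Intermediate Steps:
s(W, w) = (W + w)²
(Q(s(0, 3), 4) + x)/(-351 + u(7)) = (((0 + 3)² + 4) + 254)/(-351 + 7) = ((3² + 4) + 254)/(-344) = ((9 + 4) + 254)*(-1/344) = (13 + 254)*(-1/344) = 267*(-1/344) = -267/344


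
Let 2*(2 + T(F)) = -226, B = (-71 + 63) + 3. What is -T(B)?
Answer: 115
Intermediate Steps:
B = -5 (B = -8 + 3 = -5)
T(F) = -115 (T(F) = -2 + (½)*(-226) = -2 - 113 = -115)
-T(B) = -1*(-115) = 115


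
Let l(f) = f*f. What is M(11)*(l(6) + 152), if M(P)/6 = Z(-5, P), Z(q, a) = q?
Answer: -5640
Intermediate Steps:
l(f) = f**2
M(P) = -30 (M(P) = 6*(-5) = -30)
M(11)*(l(6) + 152) = -30*(6**2 + 152) = -30*(36 + 152) = -30*188 = -5640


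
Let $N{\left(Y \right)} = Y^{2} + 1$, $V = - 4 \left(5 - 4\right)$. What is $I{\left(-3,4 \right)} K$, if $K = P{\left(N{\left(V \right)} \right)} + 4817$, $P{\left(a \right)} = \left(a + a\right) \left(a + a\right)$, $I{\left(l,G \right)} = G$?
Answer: $23892$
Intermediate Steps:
$V = -4$ ($V = \left(-4\right) 1 = -4$)
$N{\left(Y \right)} = 1 + Y^{2}$
$P{\left(a \right)} = 4 a^{2}$ ($P{\left(a \right)} = 2 a 2 a = 4 a^{2}$)
$K = 5973$ ($K = 4 \left(1 + \left(-4\right)^{2}\right)^{2} + 4817 = 4 \left(1 + 16\right)^{2} + 4817 = 4 \cdot 17^{2} + 4817 = 4 \cdot 289 + 4817 = 1156 + 4817 = 5973$)
$I{\left(-3,4 \right)} K = 4 \cdot 5973 = 23892$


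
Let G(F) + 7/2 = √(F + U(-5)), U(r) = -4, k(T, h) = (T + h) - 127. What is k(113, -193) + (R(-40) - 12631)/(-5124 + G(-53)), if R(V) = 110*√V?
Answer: (-2097523*I - 414*√57 + 440*√10)/(2*√57 + 10255*I) ≈ -204.54 - 0.13205*I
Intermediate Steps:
k(T, h) = -127 + T + h
G(F) = -7/2 + √(-4 + F) (G(F) = -7/2 + √(F - 4) = -7/2 + √(-4 + F))
k(113, -193) + (R(-40) - 12631)/(-5124 + G(-53)) = (-127 + 113 - 193) + (110*√(-40) - 12631)/(-5124 + (-7/2 + √(-4 - 53))) = -207 + (110*(2*I*√10) - 12631)/(-5124 + (-7/2 + √(-57))) = -207 + (220*I*√10 - 12631)/(-5124 + (-7/2 + I*√57)) = -207 + (-12631 + 220*I*√10)/(-10255/2 + I*√57)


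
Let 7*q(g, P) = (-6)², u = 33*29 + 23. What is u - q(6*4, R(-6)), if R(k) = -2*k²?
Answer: 6824/7 ≈ 974.86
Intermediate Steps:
u = 980 (u = 957 + 23 = 980)
q(g, P) = 36/7 (q(g, P) = (⅐)*(-6)² = (⅐)*36 = 36/7)
u - q(6*4, R(-6)) = 980 - 1*36/7 = 980 - 36/7 = 6824/7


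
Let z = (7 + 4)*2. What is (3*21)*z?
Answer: 1386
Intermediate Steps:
z = 22 (z = 11*2 = 22)
(3*21)*z = (3*21)*22 = 63*22 = 1386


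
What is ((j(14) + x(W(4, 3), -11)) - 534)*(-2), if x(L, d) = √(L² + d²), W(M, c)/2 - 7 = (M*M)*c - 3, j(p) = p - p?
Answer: 1068 - 2*√10937 ≈ 858.84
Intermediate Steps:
j(p) = 0
W(M, c) = 8 + 2*c*M² (W(M, c) = 14 + 2*((M*M)*c - 3) = 14 + 2*(M²*c - 3) = 14 + 2*(c*M² - 3) = 14 + 2*(-3 + c*M²) = 14 + (-6 + 2*c*M²) = 8 + 2*c*M²)
((j(14) + x(W(4, 3), -11)) - 534)*(-2) = ((0 + √((8 + 2*3*4²)² + (-11)²)) - 534)*(-2) = ((0 + √((8 + 2*3*16)² + 121)) - 534)*(-2) = ((0 + √((8 + 96)² + 121)) - 534)*(-2) = ((0 + √(104² + 121)) - 534)*(-2) = ((0 + √(10816 + 121)) - 534)*(-2) = ((0 + √10937) - 534)*(-2) = (√10937 - 534)*(-2) = (-534 + √10937)*(-2) = 1068 - 2*√10937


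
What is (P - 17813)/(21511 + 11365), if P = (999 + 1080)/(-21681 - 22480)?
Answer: -196660493/362959259 ≈ -0.54183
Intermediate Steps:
P = -2079/44161 (P = 2079/(-44161) = 2079*(-1/44161) = -2079/44161 ≈ -0.047078)
(P - 17813)/(21511 + 11365) = (-2079/44161 - 17813)/(21511 + 11365) = -786641972/44161/32876 = -786641972/44161*1/32876 = -196660493/362959259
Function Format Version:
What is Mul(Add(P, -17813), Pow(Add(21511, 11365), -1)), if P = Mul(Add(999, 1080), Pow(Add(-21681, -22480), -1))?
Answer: Rational(-196660493, 362959259) ≈ -0.54183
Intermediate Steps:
P = Rational(-2079, 44161) (P = Mul(2079, Pow(-44161, -1)) = Mul(2079, Rational(-1, 44161)) = Rational(-2079, 44161) ≈ -0.047078)
Mul(Add(P, -17813), Pow(Add(21511, 11365), -1)) = Mul(Add(Rational(-2079, 44161), -17813), Pow(Add(21511, 11365), -1)) = Mul(Rational(-786641972, 44161), Pow(32876, -1)) = Mul(Rational(-786641972, 44161), Rational(1, 32876)) = Rational(-196660493, 362959259)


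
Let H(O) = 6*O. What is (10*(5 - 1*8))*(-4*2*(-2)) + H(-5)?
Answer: -510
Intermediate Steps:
(10*(5 - 1*8))*(-4*2*(-2)) + H(-5) = (10*(5 - 1*8))*(-4*2*(-2)) + 6*(-5) = (10*(5 - 8))*(-8*(-2)) - 30 = (10*(-3))*16 - 30 = -30*16 - 30 = -480 - 30 = -510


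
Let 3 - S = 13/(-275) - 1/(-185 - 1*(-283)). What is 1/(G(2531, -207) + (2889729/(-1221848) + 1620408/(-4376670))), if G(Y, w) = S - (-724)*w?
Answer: -2401975114200200/359978432519469644591 ≈ -6.6726e-6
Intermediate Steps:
S = 82399/26950 (S = 3 - (13/(-275) - 1/(-185 - 1*(-283))) = 3 - (13*(-1/275) - 1/(-185 + 283)) = 3 - (-13/275 - 1/98) = 3 - 1*(-1549/26950) = 3 + 1549/26950 = 82399/26950 ≈ 3.0575)
G(Y, w) = 82399/26950 + 724*w (G(Y, w) = 82399/26950 - (-724)*w = 82399/26950 + 724*w)
1/(G(2531, -207) + (2889729/(-1221848) + 1620408/(-4376670))) = 1/((82399/26950 + 724*(-207)) + (2889729/(-1221848) + 1620408/(-4376670))) = 1/((82399/26950 - 149868) + (2889729*(-1/1221848) + 1620408*(-1/4376670))) = 1/(-4038860201/26950 + (-2889729/1221848 - 270068/729445)) = 1/(-4038860201/26950 - 2437880416069/891270914360) = 1/(-359978432519469644591/2401975114200200) = -2401975114200200/359978432519469644591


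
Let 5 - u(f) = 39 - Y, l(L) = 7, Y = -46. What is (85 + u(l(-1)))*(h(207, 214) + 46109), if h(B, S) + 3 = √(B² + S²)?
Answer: 230530 + 5*√88645 ≈ 2.3202e+5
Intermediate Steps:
u(f) = -80 (u(f) = 5 - (39 - 1*(-46)) = 5 - (39 + 46) = 5 - 1*85 = 5 - 85 = -80)
h(B, S) = -3 + √(B² + S²)
(85 + u(l(-1)))*(h(207, 214) + 46109) = (85 - 80)*((-3 + √(207² + 214²)) + 46109) = 5*((-3 + √(42849 + 45796)) + 46109) = 5*((-3 + √88645) + 46109) = 5*(46106 + √88645) = 230530 + 5*√88645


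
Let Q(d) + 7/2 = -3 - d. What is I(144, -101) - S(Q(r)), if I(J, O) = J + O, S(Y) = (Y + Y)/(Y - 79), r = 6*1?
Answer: 7819/183 ≈ 42.727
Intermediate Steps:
r = 6
Q(d) = -13/2 - d (Q(d) = -7/2 + (-3 - d) = -13/2 - d)
S(Y) = 2*Y/(-79 + Y) (S(Y) = (2*Y)/(-79 + Y) = 2*Y/(-79 + Y))
I(144, -101) - S(Q(r)) = (144 - 101) - 2*(-13/2 - 1*6)/(-79 + (-13/2 - 1*6)) = 43 - 2*(-13/2 - 6)/(-79 + (-13/2 - 6)) = 43 - 2*(-25)/(2*(-79 - 25/2)) = 43 - 2*(-25)/(2*(-183/2)) = 43 - 2*(-25)*(-2)/(2*183) = 43 - 1*50/183 = 43 - 50/183 = 7819/183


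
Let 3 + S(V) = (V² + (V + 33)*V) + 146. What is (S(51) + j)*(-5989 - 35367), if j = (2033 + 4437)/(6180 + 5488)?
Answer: -847892849986/2917 ≈ -2.9067e+8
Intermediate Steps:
S(V) = 143 + V² + V*(33 + V) (S(V) = -3 + ((V² + (V + 33)*V) + 146) = -3 + ((V² + (33 + V)*V) + 146) = -3 + ((V² + V*(33 + V)) + 146) = -3 + (146 + V² + V*(33 + V)) = 143 + V² + V*(33 + V))
j = 3235/5834 (j = 6470/11668 = 6470*(1/11668) = 3235/5834 ≈ 0.55451)
(S(51) + j)*(-5989 - 35367) = ((143 + 2*51² + 33*51) + 3235/5834)*(-5989 - 35367) = ((143 + 2*2601 + 1683) + 3235/5834)*(-41356) = ((143 + 5202 + 1683) + 3235/5834)*(-41356) = (7028 + 3235/5834)*(-41356) = (41004587/5834)*(-41356) = -847892849986/2917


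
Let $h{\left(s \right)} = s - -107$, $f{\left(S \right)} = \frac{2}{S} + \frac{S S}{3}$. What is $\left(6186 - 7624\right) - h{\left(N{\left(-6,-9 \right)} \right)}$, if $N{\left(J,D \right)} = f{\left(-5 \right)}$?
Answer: $- \frac{23294}{15} \approx -1552.9$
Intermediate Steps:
$f{\left(S \right)} = \frac{2}{S} + \frac{S^{2}}{3}$ ($f{\left(S \right)} = \frac{2}{S} + S^{2} \cdot \frac{1}{3} = \frac{2}{S} + \frac{S^{2}}{3}$)
$N{\left(J,D \right)} = \frac{119}{15}$ ($N{\left(J,D \right)} = \frac{6 + \left(-5\right)^{3}}{3 \left(-5\right)} = \frac{1}{3} \left(- \frac{1}{5}\right) \left(6 - 125\right) = \frac{1}{3} \left(- \frac{1}{5}\right) \left(-119\right) = \frac{119}{15}$)
$h{\left(s \right)} = 107 + s$ ($h{\left(s \right)} = s + 107 = 107 + s$)
$\left(6186 - 7624\right) - h{\left(N{\left(-6,-9 \right)} \right)} = \left(6186 - 7624\right) - \left(107 + \frac{119}{15}\right) = -1438 - \frac{1724}{15} = - \frac{23294}{15}$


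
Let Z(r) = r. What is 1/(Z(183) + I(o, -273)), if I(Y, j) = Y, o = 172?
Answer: 1/355 ≈ 0.0028169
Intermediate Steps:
1/(Z(183) + I(o, -273)) = 1/(183 + 172) = 1/355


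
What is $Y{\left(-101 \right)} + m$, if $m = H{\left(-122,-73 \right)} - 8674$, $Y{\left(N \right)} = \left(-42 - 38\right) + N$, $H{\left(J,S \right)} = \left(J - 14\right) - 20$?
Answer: $-9011$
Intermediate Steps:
$H{\left(J,S \right)} = -34 + J$ ($H{\left(J,S \right)} = \left(-14 + J\right) - 20 = -34 + J$)
$Y{\left(N \right)} = -80 + N$
$m = -8830$ ($m = \left(-34 - 122\right) - 8674 = -156 - 8674 = -8830$)
$Y{\left(-101 \right)} + m = \left(-80 - 101\right) - 8830 = -181 - 8830 = -9011$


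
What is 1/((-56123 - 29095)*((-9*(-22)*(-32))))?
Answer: 1/539941248 ≈ 1.8521e-9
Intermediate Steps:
1/((-56123 - 29095)*((-9*(-22)*(-32)))) = 1/((-85218)*((198*(-32)))) = -1/85218/(-6336) = -1/85218*(-1/6336) = 1/539941248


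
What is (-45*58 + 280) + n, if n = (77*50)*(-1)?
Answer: -6180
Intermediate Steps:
n = -3850 (n = 3850*(-1) = -3850)
(-45*58 + 280) + n = (-45*58 + 280) - 3850 = (-2610 + 280) - 3850 = -2330 - 3850 = -6180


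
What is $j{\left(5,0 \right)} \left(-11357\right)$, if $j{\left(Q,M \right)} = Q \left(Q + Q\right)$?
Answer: $-567850$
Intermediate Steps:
$j{\left(Q,M \right)} = 2 Q^{2}$ ($j{\left(Q,M \right)} = Q 2 Q = 2 Q^{2}$)
$j{\left(5,0 \right)} \left(-11357\right) = 2 \cdot 5^{2} \left(-11357\right) = 2 \cdot 25 \left(-11357\right) = 50 \left(-11357\right) = -567850$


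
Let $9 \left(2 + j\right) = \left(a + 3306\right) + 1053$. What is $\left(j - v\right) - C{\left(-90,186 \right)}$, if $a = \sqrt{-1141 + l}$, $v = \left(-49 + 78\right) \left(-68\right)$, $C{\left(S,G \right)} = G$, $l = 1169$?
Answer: $\frac{6805}{3} + \frac{2 \sqrt{7}}{9} \approx 2268.9$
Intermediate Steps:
$v = -1972$ ($v = 29 \left(-68\right) = -1972$)
$a = 2 \sqrt{7}$ ($a = \sqrt{-1141 + 1169} = \sqrt{28} = 2 \sqrt{7} \approx 5.2915$)
$j = \frac{1447}{3} + \frac{2 \sqrt{7}}{9}$ ($j = -2 + \frac{\left(2 \sqrt{7} + 3306\right) + 1053}{9} = -2 + \frac{\left(3306 + 2 \sqrt{7}\right) + 1053}{9} = -2 + \frac{4359 + 2 \sqrt{7}}{9} = -2 + \left(\frac{1453}{3} + \frac{2 \sqrt{7}}{9}\right) = \frac{1447}{3} + \frac{2 \sqrt{7}}{9} \approx 482.92$)
$\left(j - v\right) - C{\left(-90,186 \right)} = \left(\left(\frac{1447}{3} + \frac{2 \sqrt{7}}{9}\right) - -1972\right) - 186 = \left(\left(\frac{1447}{3} + \frac{2 \sqrt{7}}{9}\right) + 1972\right) - 186 = \left(\frac{7363}{3} + \frac{2 \sqrt{7}}{9}\right) - 186 = \frac{6805}{3} + \frac{2 \sqrt{7}}{9}$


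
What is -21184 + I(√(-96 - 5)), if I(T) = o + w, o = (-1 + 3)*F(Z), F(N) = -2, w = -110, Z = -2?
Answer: -21298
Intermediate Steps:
o = -4 (o = (-1 + 3)*(-2) = 2*(-2) = -4)
I(T) = -114 (I(T) = -4 - 110 = -114)
-21184 + I(√(-96 - 5)) = -21184 - 114 = -21298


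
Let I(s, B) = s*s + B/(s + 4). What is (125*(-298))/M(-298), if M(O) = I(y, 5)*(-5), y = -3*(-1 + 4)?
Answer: 745/8 ≈ 93.125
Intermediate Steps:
y = -9 (y = -3*3 = -9)
I(s, B) = s² + B/(4 + s)
M(O) = -400 (M(O) = ((5 + (-9)³ + 4*(-9)²)/(4 - 9))*(-5) = ((5 - 729 + 4*81)/(-5))*(-5) = -(5 - 729 + 324)/5*(-5) = -⅕*(-400)*(-5) = 80*(-5) = -400)
(125*(-298))/M(-298) = (125*(-298))/(-400) = -37250*(-1/400) = 745/8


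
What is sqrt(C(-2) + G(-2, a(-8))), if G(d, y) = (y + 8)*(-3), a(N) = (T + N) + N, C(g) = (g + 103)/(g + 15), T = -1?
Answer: 2*sqrt(1469)/13 ≈ 5.8965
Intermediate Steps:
C(g) = (103 + g)/(15 + g)
a(N) = -1 + 2*N (a(N) = (-1 + N) + N = -1 + 2*N)
G(d, y) = -24 - 3*y (G(d, y) = (8 + y)*(-3) = -24 - 3*y)
sqrt(C(-2) + G(-2, a(-8))) = sqrt((103 - 2)/(15 - 2) + (-24 - 3*(-1 + 2*(-8)))) = sqrt(101/13 + (-24 - 3*(-1 - 16))) = sqrt((1/13)*101 + (-24 - 3*(-17))) = sqrt(101/13 + (-24 + 51)) = sqrt(101/13 + 27) = sqrt(452/13) = 2*sqrt(1469)/13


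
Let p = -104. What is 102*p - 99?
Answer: -10707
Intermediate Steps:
102*p - 99 = 102*(-104) - 99 = -10608 - 99 = -10707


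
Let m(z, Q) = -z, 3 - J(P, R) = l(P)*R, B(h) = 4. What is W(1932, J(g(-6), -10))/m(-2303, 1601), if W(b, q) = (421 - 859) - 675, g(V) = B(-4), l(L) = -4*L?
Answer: -159/329 ≈ -0.48328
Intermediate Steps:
g(V) = 4
J(P, R) = 3 + 4*P*R (J(P, R) = 3 - (-4*P)*R = 3 - (-4)*P*R = 3 + 4*P*R)
W(b, q) = -1113 (W(b, q) = -438 - 675 = -1113)
W(1932, J(g(-6), -10))/m(-2303, 1601) = -1113/((-1*(-2303))) = -1113/2303 = -1113*1/2303 = -159/329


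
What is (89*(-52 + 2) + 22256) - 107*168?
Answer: -170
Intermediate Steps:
(89*(-52 + 2) + 22256) - 107*168 = (89*(-50) + 22256) - 17976 = (-4450 + 22256) - 17976 = 17806 - 17976 = -170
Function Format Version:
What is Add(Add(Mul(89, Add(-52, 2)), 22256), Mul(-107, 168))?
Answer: -170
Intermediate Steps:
Add(Add(Mul(89, Add(-52, 2)), 22256), Mul(-107, 168)) = Add(Add(Mul(89, -50), 22256), -17976) = Add(Add(-4450, 22256), -17976) = Add(17806, -17976) = -170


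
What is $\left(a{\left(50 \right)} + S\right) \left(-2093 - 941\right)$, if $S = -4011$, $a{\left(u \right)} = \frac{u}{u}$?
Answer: $12166340$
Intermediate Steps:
$a{\left(u \right)} = 1$
$\left(a{\left(50 \right)} + S\right) \left(-2093 - 941\right) = \left(1 - 4011\right) \left(-2093 - 941\right) = \left(-4010\right) \left(-3034\right) = 12166340$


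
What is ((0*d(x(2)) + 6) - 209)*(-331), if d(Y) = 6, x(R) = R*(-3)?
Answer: 67193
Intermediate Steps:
x(R) = -3*R
((0*d(x(2)) + 6) - 209)*(-331) = ((0*6 + 6) - 209)*(-331) = ((0 + 6) - 209)*(-331) = (6 - 209)*(-331) = -203*(-331) = 67193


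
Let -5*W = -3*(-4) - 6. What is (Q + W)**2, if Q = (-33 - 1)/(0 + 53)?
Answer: 238144/70225 ≈ 3.3912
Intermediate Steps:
W = -6/5 (W = -(-3*(-4) - 6)/5 = -(12 - 6)/5 = -1/5*6 = -6/5 ≈ -1.2000)
Q = -34/53 ≈ -0.64151
(Q + W)**2 = (-34/53 - 6/5)**2 = (-488/265)**2 = 238144/70225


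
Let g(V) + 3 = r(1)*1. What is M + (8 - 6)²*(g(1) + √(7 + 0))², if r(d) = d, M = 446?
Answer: 490 - 16*√7 ≈ 447.67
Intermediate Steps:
g(V) = -2 (g(V) = -3 + 1*1 = -3 + 1 = -2)
M + (8 - 6)²*(g(1) + √(7 + 0))² = 446 + (8 - 6)²*(-2 + √(7 + 0))² = 446 + 2²*(-2 + √7)² = 446 + 4*(-2 + √7)²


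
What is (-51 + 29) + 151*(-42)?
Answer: -6364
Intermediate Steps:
(-51 + 29) + 151*(-42) = -22 - 6342 = -6364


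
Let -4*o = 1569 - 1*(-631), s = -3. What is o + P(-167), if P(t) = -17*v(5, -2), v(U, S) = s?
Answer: -499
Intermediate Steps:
v(U, S) = -3
o = -550 (o = -(1569 - 1*(-631))/4 = -(1569 + 631)/4 = -¼*2200 = -550)
P(t) = 51 (P(t) = -17*(-3) = 51)
o + P(-167) = -550 + 51 = -499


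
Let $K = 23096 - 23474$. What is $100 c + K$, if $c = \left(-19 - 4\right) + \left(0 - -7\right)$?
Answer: $-1978$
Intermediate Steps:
$c = -16$ ($c = -23 + \left(0 + 7\right) = -23 + 7 = -16$)
$K = -378$
$100 c + K = 100 \left(-16\right) - 378 = -1600 - 378 = -1978$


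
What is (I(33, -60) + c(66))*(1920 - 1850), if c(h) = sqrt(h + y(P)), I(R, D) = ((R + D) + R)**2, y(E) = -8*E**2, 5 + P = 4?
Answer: 2520 + 70*sqrt(58) ≈ 3053.1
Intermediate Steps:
P = -1 (P = -5 + 4 = -1)
I(R, D) = (D + 2*R)**2 (I(R, D) = ((D + R) + R)**2 = (D + 2*R)**2)
c(h) = sqrt(-8 + h) (c(h) = sqrt(h - 8*(-1)**2) = sqrt(h - 8*1) = sqrt(h - 8) = sqrt(-8 + h))
(I(33, -60) + c(66))*(1920 - 1850) = ((-60 + 2*33)**2 + sqrt(-8 + 66))*(1920 - 1850) = ((-60 + 66)**2 + sqrt(58))*70 = (6**2 + sqrt(58))*70 = (36 + sqrt(58))*70 = 2520 + 70*sqrt(58)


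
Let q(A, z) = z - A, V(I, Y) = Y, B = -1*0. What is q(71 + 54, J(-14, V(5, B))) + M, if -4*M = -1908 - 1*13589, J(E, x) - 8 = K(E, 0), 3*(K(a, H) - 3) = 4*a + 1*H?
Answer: 44899/12 ≈ 3741.6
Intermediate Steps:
B = 0
K(a, H) = 3 + H/3 + 4*a/3 (K(a, H) = 3 + (4*a + 1*H)/3 = 3 + (4*a + H)/3 = 3 + (H + 4*a)/3 = 3 + (H/3 + 4*a/3) = 3 + H/3 + 4*a/3)
J(E, x) = 11 + 4*E/3 (J(E, x) = 8 + (3 + (⅓)*0 + 4*E/3) = 8 + (3 + 0 + 4*E/3) = 8 + (3 + 4*E/3) = 11 + 4*E/3)
M = 15497/4 (M = -(-1908 - 1*13589)/4 = -(-1908 - 13589)/4 = -¼*(-15497) = 15497/4 ≈ 3874.3)
q(71 + 54, J(-14, V(5, B))) + M = ((11 + (4/3)*(-14)) - (71 + 54)) + 15497/4 = ((11 - 56/3) - 1*125) + 15497/4 = (-23/3 - 125) + 15497/4 = -398/3 + 15497/4 = 44899/12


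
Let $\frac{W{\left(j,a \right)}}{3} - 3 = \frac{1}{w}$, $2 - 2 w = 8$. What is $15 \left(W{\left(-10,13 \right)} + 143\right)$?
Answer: $2265$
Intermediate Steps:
$w = -3$ ($w = 1 - 4 = -3$)
$W{\left(j,a \right)} = 8$ ($W{\left(j,a \right)} = 9 + \frac{3}{-3} = 9 + 3 \left(- \frac{1}{3}\right) = 9 - 1 = 8$)
$15 \left(W{\left(-10,13 \right)} + 143\right) = 15 \left(8 + 143\right) = 15 \cdot 151 = 2265$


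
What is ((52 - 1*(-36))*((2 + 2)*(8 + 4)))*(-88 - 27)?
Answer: -485760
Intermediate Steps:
((52 - 1*(-36))*((2 + 2)*(8 + 4)))*(-88 - 27) = ((52 + 36)*(4*12))*(-115) = (88*48)*(-115) = 4224*(-115) = -485760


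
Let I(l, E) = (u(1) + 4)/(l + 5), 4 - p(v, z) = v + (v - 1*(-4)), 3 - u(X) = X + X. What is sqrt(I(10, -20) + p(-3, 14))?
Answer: sqrt(57)/3 ≈ 2.5166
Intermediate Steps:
u(X) = 3 - 2*X (u(X) = 3 - (X + X) = 3 - 2*X)
p(v, z) = -2*v (p(v, z) = 4 - (v + (v - 1*(-4))) = 4 - (v + (v + 4)) = 4 - (v + (4 + v)) = 4 - (4 + 2*v) = 4 + (-4 - 2*v) = -2*v)
I(l, E) = 5/(5 + l) (I(l, E) = ((3 - 2*1) + 4)/(l + 5) = ((3 - 2) + 4)/(5 + l) = (1 + 4)/(5 + l) = 5/(5 + l))
sqrt(I(10, -20) + p(-3, 14)) = sqrt(5/(5 + 10) - 2*(-3)) = sqrt(5/15 + 6) = sqrt(5*(1/15) + 6) = sqrt(1/3 + 6) = sqrt(19/3) = sqrt(57)/3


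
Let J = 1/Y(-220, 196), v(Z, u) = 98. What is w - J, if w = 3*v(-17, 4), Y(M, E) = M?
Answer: 64681/220 ≈ 294.00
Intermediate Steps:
w = 294 (w = 3*98 = 294)
J = -1/220 (J = 1/(-220) = -1/220 ≈ -0.0045455)
w - J = 294 - 1*(-1/220) = 294 + 1/220 = 64681/220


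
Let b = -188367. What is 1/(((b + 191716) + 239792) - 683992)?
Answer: -1/440851 ≈ -2.2683e-6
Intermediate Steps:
1/(((b + 191716) + 239792) - 683992) = 1/(((-188367 + 191716) + 239792) - 683992) = 1/((3349 + 239792) - 683992) = 1/(243141 - 683992) = 1/(-440851) = -1/440851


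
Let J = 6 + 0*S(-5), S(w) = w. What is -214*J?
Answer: -1284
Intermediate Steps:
J = 6 (J = 6 + 0*(-5) = 6 + 0 = 6)
-214*J = -214*6 = -1284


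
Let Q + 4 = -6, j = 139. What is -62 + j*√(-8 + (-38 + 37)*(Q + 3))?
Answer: -62 + 139*I ≈ -62.0 + 139.0*I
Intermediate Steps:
Q = -10 (Q = -4 - 6 = -10)
-62 + j*√(-8 + (-38 + 37)*(Q + 3)) = -62 + 139*√(-8 + (-38 + 37)*(-10 + 3)) = -62 + 139*√(-8 - 1*(-7)) = -62 + 139*√(-8 + 7) = -62 + 139*√(-1) = -62 + 139*I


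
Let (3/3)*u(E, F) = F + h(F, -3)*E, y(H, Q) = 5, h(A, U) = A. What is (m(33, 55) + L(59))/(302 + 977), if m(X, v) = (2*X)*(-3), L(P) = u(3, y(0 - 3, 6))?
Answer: -178/1279 ≈ -0.13917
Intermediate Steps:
u(E, F) = F + E*F (u(E, F) = F + F*E = F + E*F)
L(P) = 20 (L(P) = 5*(1 + 3) = 5*4 = 20)
m(X, v) = -6*X
(m(33, 55) + L(59))/(302 + 977) = (-6*33 + 20)/(302 + 977) = (-198 + 20)/1279 = -178*1/1279 = -178/1279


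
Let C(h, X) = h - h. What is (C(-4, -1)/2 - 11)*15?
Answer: -165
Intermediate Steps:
C(h, X) = 0
(C(-4, -1)/2 - 11)*15 = (0/2 - 11)*15 = (0*(1/2) - 11)*15 = (0 - 11)*15 = -11*15 = -165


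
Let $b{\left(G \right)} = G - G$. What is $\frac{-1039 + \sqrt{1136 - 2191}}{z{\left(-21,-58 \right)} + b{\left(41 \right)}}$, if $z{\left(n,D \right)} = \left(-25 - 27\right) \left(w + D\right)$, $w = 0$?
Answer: $- \frac{1039}{3016} + \frac{i \sqrt{1055}}{3016} \approx -0.3445 + 0.010769 i$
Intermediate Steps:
$b{\left(G \right)} = 0$
$z{\left(n,D \right)} = - 52 D$ ($z{\left(n,D \right)} = \left(-25 - 27\right) \left(0 + D\right) = - 52 D$)
$\frac{-1039 + \sqrt{1136 - 2191}}{z{\left(-21,-58 \right)} + b{\left(41 \right)}} = \frac{-1039 + \sqrt{1136 - 2191}}{\left(-52\right) \left(-58\right) + 0} = \frac{-1039 + \sqrt{-1055}}{3016 + 0} = \frac{-1039 + i \sqrt{1055}}{3016} = \left(-1039 + i \sqrt{1055}\right) \frac{1}{3016} = - \frac{1039}{3016} + \frac{i \sqrt{1055}}{3016}$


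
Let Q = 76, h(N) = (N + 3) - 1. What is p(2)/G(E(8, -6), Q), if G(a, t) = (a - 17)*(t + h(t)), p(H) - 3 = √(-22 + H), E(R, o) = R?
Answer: -1/462 - I*√5/693 ≈ -0.0021645 - 0.0032266*I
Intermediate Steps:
h(N) = 2 + N (h(N) = (3 + N) - 1 = 2 + N)
p(H) = 3 + √(-22 + H)
G(a, t) = (-17 + a)*(2 + 2*t) (G(a, t) = (a - 17)*(t + (2 + t)) = (-17 + a)*(2 + 2*t))
p(2)/G(E(8, -6), Q) = (3 + √(-22 + 2))/(-34 - 34*76 + 2*8 + 2*8*76) = (3 + √(-20))/(-34 - 2584 + 16 + 1216) = (3 + 2*I*√5)/(-1386) = (3 + 2*I*√5)*(-1/1386) = -1/462 - I*√5/693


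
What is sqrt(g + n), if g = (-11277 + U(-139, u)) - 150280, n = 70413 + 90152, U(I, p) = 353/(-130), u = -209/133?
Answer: I*sqrt(16810690)/130 ≈ 31.539*I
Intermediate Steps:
u = -11/7 (u = -209*1/133 = -11/7 ≈ -1.5714)
U(I, p) = -353/130 (U(I, p) = 353*(-1/130) = -353/130)
n = 160565
g = -21002763/130 (g = (-11277 - 353/130) - 150280 = -1466363/130 - 150280 = -21002763/130 ≈ -1.6156e+5)
sqrt(g + n) = sqrt(-21002763/130 + 160565) = sqrt(-129313/130) = I*sqrt(16810690)/130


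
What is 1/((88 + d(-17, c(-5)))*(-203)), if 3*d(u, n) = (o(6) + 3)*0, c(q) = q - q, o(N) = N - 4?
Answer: -1/17864 ≈ -5.5978e-5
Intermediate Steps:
o(N) = -4 + N
c(q) = 0
d(u, n) = 0 (d(u, n) = (((-4 + 6) + 3)*0)/3 = ((2 + 3)*0)/3 = (5*0)/3 = (⅓)*0 = 0)
1/((88 + d(-17, c(-5)))*(-203)) = 1/((88 + 0)*(-203)) = 1/(88*(-203)) = 1/(-17864) = -1/17864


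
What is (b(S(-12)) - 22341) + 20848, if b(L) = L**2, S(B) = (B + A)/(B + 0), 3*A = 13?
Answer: -1934399/1296 ≈ -1492.6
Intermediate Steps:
A = 13/3 (A = (1/3)*13 = 13/3 ≈ 4.3333)
S(B) = (13/3 + B)/B (S(B) = (B + 13/3)/(B + 0) = (13/3 + B)/B)
(b(S(-12)) - 22341) + 20848 = (((13/3 - 12)/(-12))**2 - 22341) + 20848 = ((-1/12*(-23/3))**2 - 22341) + 20848 = ((23/36)**2 - 22341) + 20848 = (529/1296 - 22341) + 20848 = -28953407/1296 + 20848 = -1934399/1296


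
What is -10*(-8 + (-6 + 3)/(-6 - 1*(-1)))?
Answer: 74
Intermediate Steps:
-10*(-8 + (-6 + 3)/(-6 - 1*(-1))) = -10*(-8 - 3/(-6 + 1)) = -10*(-8 - 3/(-5)) = -10*(-8 - 3*(-1/5)) = -10*(-8 + 3/5) = -10*(-37/5) = 74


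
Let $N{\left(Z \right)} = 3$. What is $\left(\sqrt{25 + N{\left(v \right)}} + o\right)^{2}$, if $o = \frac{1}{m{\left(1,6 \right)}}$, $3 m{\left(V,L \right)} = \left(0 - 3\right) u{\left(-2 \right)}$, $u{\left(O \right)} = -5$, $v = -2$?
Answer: $\frac{701}{25} + \frac{4 \sqrt{7}}{5} \approx 30.157$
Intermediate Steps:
$m{\left(V,L \right)} = 5$ ($m{\left(V,L \right)} = \frac{\left(0 - 3\right) \left(-5\right)}{3} = \frac{\left(-3\right) \left(-5\right)}{3} = \frac{1}{3} \cdot 15 = 5$)
$o = \frac{1}{5} \approx 0.2$
$\left(\sqrt{25 + N{\left(v \right)}} + o\right)^{2} = \left(\sqrt{25 + 3} + \frac{1}{5}\right)^{2} = \left(\sqrt{28} + \frac{1}{5}\right)^{2} = \left(2 \sqrt{7} + \frac{1}{5}\right)^{2} = \left(\frac{1}{5} + 2 \sqrt{7}\right)^{2}$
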